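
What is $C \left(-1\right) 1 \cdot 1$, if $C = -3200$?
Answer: $3200$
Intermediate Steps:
$C \left(-1\right) 1 \cdot 1 = - 3200 \left(-1\right) 1 \cdot 1 = - 3200 \left(\left(-1\right) 1\right) = \left(-3200\right) \left(-1\right) = 3200$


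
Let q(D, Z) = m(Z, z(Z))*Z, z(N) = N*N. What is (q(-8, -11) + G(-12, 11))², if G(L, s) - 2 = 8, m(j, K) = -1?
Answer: 441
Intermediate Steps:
z(N) = N²
G(L, s) = 10 (G(L, s) = 2 + 8 = 10)
q(D, Z) = -Z
(q(-8, -11) + G(-12, 11))² = (-1*(-11) + 10)² = (11 + 10)² = 21² = 441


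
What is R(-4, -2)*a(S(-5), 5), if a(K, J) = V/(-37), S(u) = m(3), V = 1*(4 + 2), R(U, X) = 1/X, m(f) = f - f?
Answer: 3/37 ≈ 0.081081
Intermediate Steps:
m(f) = 0
V = 6 (V = 1*6 = 6)
S(u) = 0
a(K, J) = -6/37 (a(K, J) = 6/(-37) = 6*(-1/37) = -6/37)
R(-4, -2)*a(S(-5), 5) = -6/37/(-2) = -½*(-6/37) = 3/37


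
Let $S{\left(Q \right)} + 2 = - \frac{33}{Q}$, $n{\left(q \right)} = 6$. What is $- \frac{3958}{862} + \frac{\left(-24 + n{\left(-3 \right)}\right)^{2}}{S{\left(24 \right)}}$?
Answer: $- \frac{43355}{431} \approx -100.59$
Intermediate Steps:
$S{\left(Q \right)} = -2 - \frac{33}{Q}$
$- \frac{3958}{862} + \frac{\left(-24 + n{\left(-3 \right)}\right)^{2}}{S{\left(24 \right)}} = - \frac{3958}{862} + \frac{\left(-24 + 6\right)^{2}}{-2 - \frac{33}{24}} = \left(-3958\right) \frac{1}{862} + \frac{\left(-18\right)^{2}}{-2 - \frac{11}{8}} = - \frac{1979}{431} + \frac{324}{-2 - \frac{11}{8}} = - \frac{1979}{431} + \frac{324}{- \frac{27}{8}} = - \frac{1979}{431} + 324 \left(- \frac{8}{27}\right) = - \frac{1979}{431} - 96 = - \frac{43355}{431}$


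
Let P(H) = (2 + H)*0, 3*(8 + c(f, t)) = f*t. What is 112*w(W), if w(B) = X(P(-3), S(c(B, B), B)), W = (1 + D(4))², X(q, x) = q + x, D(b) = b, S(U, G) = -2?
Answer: -224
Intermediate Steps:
c(f, t) = -8 + f*t/3 (c(f, t) = -8 + (f*t)/3 = -8 + f*t/3)
P(H) = 0
W = 25 (W = (1 + 4)² = 5² = 25)
w(B) = -2 (w(B) = 0 - 2 = -2)
112*w(W) = 112*(-2) = -224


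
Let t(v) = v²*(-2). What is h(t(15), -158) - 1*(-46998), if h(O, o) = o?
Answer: 46840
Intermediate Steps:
t(v) = -2*v²
h(t(15), -158) - 1*(-46998) = -158 - 1*(-46998) = -158 + 46998 = 46840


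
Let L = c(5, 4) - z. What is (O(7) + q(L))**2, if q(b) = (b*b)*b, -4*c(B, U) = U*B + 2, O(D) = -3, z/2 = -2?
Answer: 2601/64 ≈ 40.641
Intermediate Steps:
z = -4 (z = 2*(-2) = -4)
c(B, U) = -1/2 - B*U/4 (c(B, U) = -(U*B + 2)/4 = -(B*U + 2)/4 = -(2 + B*U)/4 = -1/2 - B*U/4)
L = -3/2 (L = (-1/2 - 1/4*5*4) - 1*(-4) = (-1/2 - 5) + 4 = -11/2 + 4 = -3/2 ≈ -1.5000)
q(b) = b**3 (q(b) = b**2*b = b**3)
(O(7) + q(L))**2 = (-3 + (-3/2)**3)**2 = (-3 - 27/8)**2 = (-51/8)**2 = 2601/64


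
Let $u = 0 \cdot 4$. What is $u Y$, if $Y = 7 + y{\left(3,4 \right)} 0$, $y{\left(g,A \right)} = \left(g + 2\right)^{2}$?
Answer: $0$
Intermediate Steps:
$y{\left(g,A \right)} = \left(2 + g\right)^{2}$
$Y = 7$ ($Y = 7 + \left(2 + 3\right)^{2} \cdot 0 = 7 + 5^{2} \cdot 0 = 7 + 25 \cdot 0 = 7 + 0 = 7$)
$u = 0$
$u Y = 0 \cdot 7 = 0$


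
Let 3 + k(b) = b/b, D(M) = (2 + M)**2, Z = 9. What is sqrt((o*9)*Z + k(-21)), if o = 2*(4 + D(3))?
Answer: 2*sqrt(1174) ≈ 68.527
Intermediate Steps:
k(b) = -2 (k(b) = -3 + b/b = -3 + 1 = -2)
o = 58 (o = 2*(4 + (2 + 3)**2) = 2*(4 + 5**2) = 2*(4 + 25) = 2*29 = 58)
sqrt((o*9)*Z + k(-21)) = sqrt((58*9)*9 - 2) = sqrt(522*9 - 2) = sqrt(4698 - 2) = sqrt(4696) = 2*sqrt(1174)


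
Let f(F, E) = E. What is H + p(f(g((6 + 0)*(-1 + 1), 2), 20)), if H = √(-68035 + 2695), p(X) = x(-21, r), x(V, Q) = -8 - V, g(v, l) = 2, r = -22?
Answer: 13 + 66*I*√15 ≈ 13.0 + 255.62*I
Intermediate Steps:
p(X) = 13 (p(X) = -8 - 1*(-21) = -8 + 21 = 13)
H = 66*I*√15 (H = √(-65340) = 66*I*√15 ≈ 255.62*I)
H + p(f(g((6 + 0)*(-1 + 1), 2), 20)) = 66*I*√15 + 13 = 13 + 66*I*√15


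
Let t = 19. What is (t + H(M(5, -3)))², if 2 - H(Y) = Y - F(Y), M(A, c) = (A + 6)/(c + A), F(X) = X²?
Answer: 33489/16 ≈ 2093.1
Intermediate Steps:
M(A, c) = (6 + A)/(A + c)
H(Y) = 2 + Y² - Y (H(Y) = 2 - (Y - Y²) = 2 + (Y² - Y) = 2 + Y² - Y)
(t + H(M(5, -3)))² = (19 + (2 + ((6 + 5)/(5 - 3))² - (6 + 5)/(5 - 3)))² = (19 + (2 + (11/2)² - 11/2))² = (19 + (2 + ((½)*11)² - 11/2))² = (19 + (2 + (11/2)² - 1*11/2))² = (19 + (2 + 121/4 - 11/2))² = (19 + 107/4)² = (183/4)² = 33489/16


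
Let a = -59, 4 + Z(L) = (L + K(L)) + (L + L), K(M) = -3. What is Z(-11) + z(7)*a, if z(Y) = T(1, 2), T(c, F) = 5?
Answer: -335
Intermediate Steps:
z(Y) = 5
Z(L) = -7 + 3*L (Z(L) = -4 + ((L - 3) + (L + L)) = -4 + ((-3 + L) + 2*L) = -4 + (-3 + 3*L) = -7 + 3*L)
Z(-11) + z(7)*a = (-7 + 3*(-11)) + 5*(-59) = (-7 - 33) - 295 = -40 - 295 = -335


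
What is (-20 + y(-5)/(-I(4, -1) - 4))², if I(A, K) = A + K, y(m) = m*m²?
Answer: 225/49 ≈ 4.5918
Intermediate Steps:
y(m) = m³
(-20 + y(-5)/(-I(4, -1) - 4))² = (-20 + (-5)³/(-(4 - 1) - 4))² = (-20 - 125/(-1*3 - 4))² = (-20 - 125/(-3 - 4))² = (-20 - 125/(-7))² = (-20 - 125*(-⅐))² = (-20 + 125/7)² = (-15/7)² = 225/49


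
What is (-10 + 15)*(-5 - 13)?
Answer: -90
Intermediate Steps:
(-10 + 15)*(-5 - 13) = 5*(-18) = -90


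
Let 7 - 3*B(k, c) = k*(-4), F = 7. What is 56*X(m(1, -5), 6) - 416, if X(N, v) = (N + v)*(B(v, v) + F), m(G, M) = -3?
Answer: 2496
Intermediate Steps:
B(k, c) = 7/3 + 4*k/3 (B(k, c) = 7/3 - k*(-4)/3 = 7/3 - (-4)*k/3 = 7/3 + 4*k/3)
X(N, v) = (28/3 + 4*v/3)*(N + v) (X(N, v) = (N + v)*((7/3 + 4*v/3) + 7) = (N + v)*(28/3 + 4*v/3) = (28/3 + 4*v/3)*(N + v))
56*X(m(1, -5), 6) - 416 = 56*((4/3)*6² + (28/3)*(-3) + (28/3)*6 + (4/3)*(-3)*6) - 416 = 56*((4/3)*36 - 28 + 56 - 24) - 416 = 56*(48 - 28 + 56 - 24) - 416 = 56*52 - 416 = 2912 - 416 = 2496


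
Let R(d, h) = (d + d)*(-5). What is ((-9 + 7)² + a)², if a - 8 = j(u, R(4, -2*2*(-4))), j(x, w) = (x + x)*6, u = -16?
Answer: 32400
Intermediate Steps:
R(d, h) = -10*d (R(d, h) = (2*d)*(-5) = -10*d)
j(x, w) = 12*x (j(x, w) = (2*x)*6 = 12*x)
a = -184 (a = 8 + 12*(-16) = 8 - 192 = -184)
((-9 + 7)² + a)² = ((-9 + 7)² - 184)² = ((-2)² - 184)² = (4 - 184)² = (-180)² = 32400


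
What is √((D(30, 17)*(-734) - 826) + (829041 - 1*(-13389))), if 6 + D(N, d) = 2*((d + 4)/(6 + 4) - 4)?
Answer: 3*√2357770/5 ≈ 921.30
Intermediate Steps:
D(N, d) = -66/5 + d/5 (D(N, d) = -6 + 2*((d + 4)/(6 + 4) - 4) = -6 + 2*((4 + d)/10 - 4) = -6 + 2*((4 + d)*(⅒) - 4) = -6 + 2*((⅖ + d/10) - 4) = -6 + 2*(-18/5 + d/10) = -6 + (-36/5 + d/5) = -66/5 + d/5)
√((D(30, 17)*(-734) - 826) + (829041 - 1*(-13389))) = √(((-66/5 + (⅕)*17)*(-734) - 826) + (829041 - 1*(-13389))) = √(((-66/5 + 17/5)*(-734) - 826) + (829041 + 13389)) = √((-49/5*(-734) - 826) + 842430) = √((35966/5 - 826) + 842430) = √(31836/5 + 842430) = √(4243986/5) = 3*√2357770/5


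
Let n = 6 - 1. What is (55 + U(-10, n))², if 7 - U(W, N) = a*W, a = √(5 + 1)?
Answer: 4444 + 1240*√6 ≈ 7481.4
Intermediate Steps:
n = 5
a = √6 ≈ 2.4495
U(W, N) = 7 - W*√6 (U(W, N) = 7 - √6*W = 7 - W*√6)
(55 + U(-10, n))² = (55 + (7 - 1*(-10)*√6))² = (55 + (7 + 10*√6))² = (62 + 10*√6)²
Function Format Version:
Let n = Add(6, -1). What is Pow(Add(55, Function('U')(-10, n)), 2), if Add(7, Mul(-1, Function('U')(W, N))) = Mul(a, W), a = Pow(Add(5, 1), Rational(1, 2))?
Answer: Add(4444, Mul(1240, Pow(6, Rational(1, 2)))) ≈ 7481.4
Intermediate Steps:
n = 5
a = Pow(6, Rational(1, 2)) ≈ 2.4495
Function('U')(W, N) = Add(7, Mul(-1, W, Pow(6, Rational(1, 2)))) (Function('U')(W, N) = Add(7, Mul(-1, Mul(Pow(6, Rational(1, 2)), W))) = Add(7, Mul(-1, Mul(W, Pow(6, Rational(1, 2))))) = Add(7, Mul(-1, W, Pow(6, Rational(1, 2)))))
Pow(Add(55, Function('U')(-10, n)), 2) = Pow(Add(55, Add(7, Mul(-1, -10, Pow(6, Rational(1, 2))))), 2) = Pow(Add(55, Add(7, Mul(10, Pow(6, Rational(1, 2))))), 2) = Pow(Add(62, Mul(10, Pow(6, Rational(1, 2)))), 2)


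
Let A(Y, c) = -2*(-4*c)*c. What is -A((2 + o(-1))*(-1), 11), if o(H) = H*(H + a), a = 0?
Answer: -968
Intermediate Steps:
o(H) = H² (o(H) = H*(H + 0) = H*H = H²)
A(Y, c) = 8*c² (A(Y, c) = -(-8)*c² = 8*c²)
-A((2 + o(-1))*(-1), 11) = -8*11² = -8*121 = -1*968 = -968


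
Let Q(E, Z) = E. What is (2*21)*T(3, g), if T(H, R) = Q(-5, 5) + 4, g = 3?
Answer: -42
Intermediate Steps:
T(H, R) = -1 (T(H, R) = -5 + 4 = -1)
(2*21)*T(3, g) = (2*21)*(-1) = 42*(-1) = -42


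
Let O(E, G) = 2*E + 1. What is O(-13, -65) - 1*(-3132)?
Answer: 3107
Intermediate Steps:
O(E, G) = 1 + 2*E
O(-13, -65) - 1*(-3132) = (1 + 2*(-13)) - 1*(-3132) = (1 - 26) + 3132 = -25 + 3132 = 3107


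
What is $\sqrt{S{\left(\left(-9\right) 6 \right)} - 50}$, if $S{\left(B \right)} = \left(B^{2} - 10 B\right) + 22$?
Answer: $2 \sqrt{857} \approx 58.549$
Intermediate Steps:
$S{\left(B \right)} = 22 + B^{2} - 10 B$
$\sqrt{S{\left(\left(-9\right) 6 \right)} - 50} = \sqrt{\left(22 + \left(\left(-9\right) 6\right)^{2} - 10 \left(\left(-9\right) 6\right)\right) - 50} = \sqrt{\left(22 + \left(-54\right)^{2} - -540\right) - 50} = \sqrt{\left(22 + 2916 + 540\right) - 50} = \sqrt{3478 - 50} = \sqrt{3428} = 2 \sqrt{857}$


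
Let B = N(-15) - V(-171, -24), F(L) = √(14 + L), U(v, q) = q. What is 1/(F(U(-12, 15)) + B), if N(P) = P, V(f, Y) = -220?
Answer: 205/41996 - √29/41996 ≈ 0.0047532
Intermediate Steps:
B = 205 (B = -15 - 1*(-220) = -15 + 220 = 205)
1/(F(U(-12, 15)) + B) = 1/(√(14 + 15) + 205) = 1/(√29 + 205) = 1/(205 + √29)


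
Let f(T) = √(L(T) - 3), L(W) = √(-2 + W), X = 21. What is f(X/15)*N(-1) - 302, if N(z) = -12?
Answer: -302 - 12*√(-75 + 5*I*√15)/5 ≈ -304.66 - 20.954*I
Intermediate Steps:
f(T) = √(-3 + √(-2 + T)) (f(T) = √(√(-2 + T) - 3) = √(-3 + √(-2 + T)))
f(X/15)*N(-1) - 302 = √(-3 + √(-2 + 21/15))*(-12) - 302 = √(-3 + √(-2 + 21*(1/15)))*(-12) - 302 = √(-3 + √(-2 + 7/5))*(-12) - 302 = √(-3 + √(-⅗))*(-12) - 302 = √(-3 + I*√15/5)*(-12) - 302 = -12*√(-3 + I*√15/5) - 302 = -302 - 12*√(-3 + I*√15/5)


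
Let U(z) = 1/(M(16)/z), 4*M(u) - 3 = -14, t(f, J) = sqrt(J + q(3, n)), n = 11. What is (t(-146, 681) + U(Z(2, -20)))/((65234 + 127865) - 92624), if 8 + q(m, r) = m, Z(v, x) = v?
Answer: 278/1105225 ≈ 0.00025153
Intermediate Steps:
q(m, r) = -8 + m
t(f, J) = sqrt(-5 + J) (t(f, J) = sqrt(J + (-8 + 3)) = sqrt(J - 5) = sqrt(-5 + J))
M(u) = -11/4 (M(u) = 3/4 + (1/4)*(-14) = 3/4 - 7/2 = -11/4)
U(z) = -4*z/11 (U(z) = 1/(-11/(4*z)) = -4*z/11)
(t(-146, 681) + U(Z(2, -20)))/((65234 + 127865) - 92624) = (sqrt(-5 + 681) - 4/11*2)/((65234 + 127865) - 92624) = (sqrt(676) - 8/11)/(193099 - 92624) = (26 - 8/11)/100475 = (278/11)*(1/100475) = 278/1105225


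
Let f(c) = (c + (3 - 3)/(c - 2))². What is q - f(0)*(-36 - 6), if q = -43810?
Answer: -43810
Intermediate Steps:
f(c) = c² (f(c) = (c + 0/(-2 + c))² = (c + 0)² = c²)
q - f(0)*(-36 - 6) = -43810 - 0²*(-36 - 6) = -43810 - 0*(-42) = -43810 - 1*0 = -43810 + 0 = -43810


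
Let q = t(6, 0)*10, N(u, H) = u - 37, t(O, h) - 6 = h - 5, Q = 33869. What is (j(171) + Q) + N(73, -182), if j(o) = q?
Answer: 33915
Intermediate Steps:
t(O, h) = 1 + h (t(O, h) = 6 + (h - 5) = 6 + (-5 + h) = 1 + h)
N(u, H) = -37 + u
q = 10 (q = (1 + 0)*10 = 1*10 = 10)
j(o) = 10
(j(171) + Q) + N(73, -182) = (10 + 33869) + (-37 + 73) = 33879 + 36 = 33915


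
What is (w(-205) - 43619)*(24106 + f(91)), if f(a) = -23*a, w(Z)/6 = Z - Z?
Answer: -960185047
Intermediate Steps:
w(Z) = 0 (w(Z) = 6*(Z - Z) = 6*0 = 0)
(w(-205) - 43619)*(24106 + f(91)) = (0 - 43619)*(24106 - 23*91) = -43619*(24106 - 2093) = -43619*22013 = -960185047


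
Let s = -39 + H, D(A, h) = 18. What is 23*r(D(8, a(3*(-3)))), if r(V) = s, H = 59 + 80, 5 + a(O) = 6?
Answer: 2300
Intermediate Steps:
a(O) = 1 (a(O) = -5 + 6 = 1)
H = 139
s = 100 (s = -39 + 139 = 100)
r(V) = 100
23*r(D(8, a(3*(-3)))) = 23*100 = 2300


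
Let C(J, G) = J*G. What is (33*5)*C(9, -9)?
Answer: -13365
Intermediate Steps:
C(J, G) = G*J
(33*5)*C(9, -9) = (33*5)*(-9*9) = 165*(-81) = -13365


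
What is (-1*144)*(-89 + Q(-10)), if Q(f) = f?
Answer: 14256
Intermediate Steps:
(-1*144)*(-89 + Q(-10)) = (-1*144)*(-89 - 10) = -144*(-99) = 14256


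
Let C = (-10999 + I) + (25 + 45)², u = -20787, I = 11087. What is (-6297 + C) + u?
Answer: -22096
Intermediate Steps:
C = 4988 (C = (-10999 + 11087) + (25 + 45)² = 88 + 70² = 88 + 4900 = 4988)
(-6297 + C) + u = (-6297 + 4988) - 20787 = -1309 - 20787 = -22096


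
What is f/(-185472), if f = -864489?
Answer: 288163/61824 ≈ 4.6610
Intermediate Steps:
f/(-185472) = -864489/(-185472) = -864489*(-1/185472) = 288163/61824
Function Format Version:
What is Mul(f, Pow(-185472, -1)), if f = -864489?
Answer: Rational(288163, 61824) ≈ 4.6610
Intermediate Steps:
Mul(f, Pow(-185472, -1)) = Mul(-864489, Pow(-185472, -1)) = Mul(-864489, Rational(-1, 185472)) = Rational(288163, 61824)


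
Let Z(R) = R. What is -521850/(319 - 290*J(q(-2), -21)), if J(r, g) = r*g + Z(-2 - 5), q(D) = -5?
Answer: 173950/9367 ≈ 18.571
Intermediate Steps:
J(r, g) = -7 + g*r (J(r, g) = r*g + (-2 - 5) = g*r - 7 = -7 + g*r)
-521850/(319 - 290*J(q(-2), -21)) = -521850/(319 - 290*(-7 - 21*(-5))) = -521850/(319 - 290*(-7 + 105)) = -521850/(319 - 290*98) = -521850/(319 - 28420) = -521850/(-28101) = -521850*(-1/28101) = 173950/9367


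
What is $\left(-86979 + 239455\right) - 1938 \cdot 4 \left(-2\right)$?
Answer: $167980$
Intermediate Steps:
$\left(-86979 + 239455\right) - 1938 \cdot 4 \left(-2\right) = 152476 - -15504 = 152476 + 15504 = 167980$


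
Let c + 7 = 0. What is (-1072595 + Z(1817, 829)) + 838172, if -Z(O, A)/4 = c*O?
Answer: -183547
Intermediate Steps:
c = -7 (c = -7 + 0 = -7)
Z(O, A) = 28*O (Z(O, A) = -(-28)*O = 28*O)
(-1072595 + Z(1817, 829)) + 838172 = (-1072595 + 28*1817) + 838172 = (-1072595 + 50876) + 838172 = -1021719 + 838172 = -183547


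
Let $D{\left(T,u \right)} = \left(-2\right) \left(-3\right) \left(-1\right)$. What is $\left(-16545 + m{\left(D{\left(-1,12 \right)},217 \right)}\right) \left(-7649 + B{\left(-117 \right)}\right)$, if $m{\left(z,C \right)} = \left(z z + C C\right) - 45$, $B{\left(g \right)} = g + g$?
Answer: $-240707405$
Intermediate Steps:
$D{\left(T,u \right)} = -6$ ($D{\left(T,u \right)} = 6 \left(-1\right) = -6$)
$B{\left(g \right)} = 2 g$
$m{\left(z,C \right)} = -45 + C^{2} + z^{2}$ ($m{\left(z,C \right)} = \left(z^{2} + C^{2}\right) - 45 = \left(C^{2} + z^{2}\right) - 45 = -45 + C^{2} + z^{2}$)
$\left(-16545 + m{\left(D{\left(-1,12 \right)},217 \right)}\right) \left(-7649 + B{\left(-117 \right)}\right) = \left(-16545 + \left(-45 + 217^{2} + \left(-6\right)^{2}\right)\right) \left(-7649 + 2 \left(-117\right)\right) = \left(-16545 + \left(-45 + 47089 + 36\right)\right) \left(-7649 - 234\right) = \left(-16545 + 47080\right) \left(-7883\right) = 30535 \left(-7883\right) = -240707405$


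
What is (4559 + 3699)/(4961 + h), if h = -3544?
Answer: 8258/1417 ≈ 5.8278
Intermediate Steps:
(4559 + 3699)/(4961 + h) = (4559 + 3699)/(4961 - 3544) = 8258/1417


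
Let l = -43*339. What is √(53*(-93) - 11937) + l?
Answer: -14577 + 3*I*√1874 ≈ -14577.0 + 129.87*I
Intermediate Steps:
l = -14577
√(53*(-93) - 11937) + l = √(53*(-93) - 11937) - 14577 = √(-4929 - 11937) - 14577 = √(-16866) - 14577 = 3*I*√1874 - 14577 = -14577 + 3*I*√1874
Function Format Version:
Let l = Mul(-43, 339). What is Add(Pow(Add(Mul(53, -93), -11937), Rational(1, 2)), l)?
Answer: Add(-14577, Mul(3, I, Pow(1874, Rational(1, 2)))) ≈ Add(-14577., Mul(129.87, I))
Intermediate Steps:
l = -14577
Add(Pow(Add(Mul(53, -93), -11937), Rational(1, 2)), l) = Add(Pow(Add(Mul(53, -93), -11937), Rational(1, 2)), -14577) = Add(Pow(Add(-4929, -11937), Rational(1, 2)), -14577) = Add(Pow(-16866, Rational(1, 2)), -14577) = Add(Mul(3, I, Pow(1874, Rational(1, 2))), -14577) = Add(-14577, Mul(3, I, Pow(1874, Rational(1, 2))))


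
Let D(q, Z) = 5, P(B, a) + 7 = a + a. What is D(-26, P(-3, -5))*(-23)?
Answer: -115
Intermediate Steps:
P(B, a) = -7 + 2*a (P(B, a) = -7 + (a + a) = -7 + 2*a)
D(-26, P(-3, -5))*(-23) = 5*(-23) = -115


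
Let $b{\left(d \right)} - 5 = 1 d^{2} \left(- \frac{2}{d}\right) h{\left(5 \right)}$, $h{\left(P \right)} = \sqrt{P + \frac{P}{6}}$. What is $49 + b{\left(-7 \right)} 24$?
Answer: $169 + 56 \sqrt{210} \approx 980.52$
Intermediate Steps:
$h{\left(P \right)} = \frac{\sqrt{42} \sqrt{P}}{6}$ ($h{\left(P \right)} = \sqrt{P + P \frac{1}{6}} = \sqrt{P + \frac{P}{6}} = \sqrt{\frac{7 P}{6}} = \frac{\sqrt{42} \sqrt{P}}{6}$)
$b{\left(d \right)} = 5 - \frac{d \sqrt{210}}{3}$ ($b{\left(d \right)} = 5 + 1 d^{2} \left(- \frac{2}{d}\right) \frac{\sqrt{42} \sqrt{5}}{6} = 5 + d^{2} \left(- \frac{2}{d}\right) \frac{\sqrt{210}}{6} = 5 + - 2 d \frac{\sqrt{210}}{6} = 5 - \frac{d \sqrt{210}}{3}$)
$49 + b{\left(-7 \right)} 24 = 49 + \left(5 - - \frac{7 \sqrt{210}}{3}\right) 24 = 49 + \left(5 + \frac{7 \sqrt{210}}{3}\right) 24 = 49 + \left(120 + 56 \sqrt{210}\right) = 169 + 56 \sqrt{210}$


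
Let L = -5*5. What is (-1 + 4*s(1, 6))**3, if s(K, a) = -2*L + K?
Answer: 8365427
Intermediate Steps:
L = -25
s(K, a) = 50 + K (s(K, a) = -2*(-25) + K = 50 + K)
(-1 + 4*s(1, 6))**3 = (-1 + 4*(50 + 1))**3 = (-1 + 4*51)**3 = (-1 + 204)**3 = 203**3 = 8365427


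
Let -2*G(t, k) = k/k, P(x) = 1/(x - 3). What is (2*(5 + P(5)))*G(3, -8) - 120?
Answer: -251/2 ≈ -125.50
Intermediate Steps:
P(x) = 1/(-3 + x)
G(t, k) = -½ (G(t, k) = -k/(2*k) = -½*1 = -½)
(2*(5 + P(5)))*G(3, -8) - 120 = (2*(5 + 1/(-3 + 5)))*(-½) - 120 = (2*(5 + 1/2))*(-½) - 120 = (2*(5 + ½))*(-½) - 120 = (2*(11/2))*(-½) - 120 = 11*(-½) - 120 = -11/2 - 120 = -251/2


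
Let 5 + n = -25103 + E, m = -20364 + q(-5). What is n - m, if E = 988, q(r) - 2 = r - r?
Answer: -3758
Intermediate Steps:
q(r) = 2 (q(r) = 2 + (r - r) = 2 + 0 = 2)
m = -20362 (m = -20364 + 2 = -20362)
n = -24120 (n = -5 + (-25103 + 988) = -5 - 24115 = -24120)
n - m = -24120 - 1*(-20362) = -24120 + 20362 = -3758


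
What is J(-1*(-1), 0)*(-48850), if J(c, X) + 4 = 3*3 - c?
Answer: -195400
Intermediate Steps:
J(c, X) = 5 - c (J(c, X) = -4 + (3*3 - c) = -4 + (9 - c) = 5 - c)
J(-1*(-1), 0)*(-48850) = (5 - (-1)*(-1))*(-48850) = (5 - 1*1)*(-48850) = (5 - 1)*(-48850) = 4*(-48850) = -195400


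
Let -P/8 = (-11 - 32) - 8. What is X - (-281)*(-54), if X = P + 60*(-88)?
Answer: -20046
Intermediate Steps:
P = 408 (P = -8*((-11 - 32) - 8) = -8*(-43 - 8) = -8*(-51) = 408)
X = -4872 (X = 408 + 60*(-88) = 408 - 5280 = -4872)
X - (-281)*(-54) = -4872 - (-281)*(-54) = -4872 - 1*15174 = -4872 - 15174 = -20046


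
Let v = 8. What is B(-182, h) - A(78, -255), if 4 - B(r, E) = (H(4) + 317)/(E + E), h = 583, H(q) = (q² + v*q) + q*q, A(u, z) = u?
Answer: -86665/1166 ≈ -74.327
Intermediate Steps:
H(q) = 2*q² + 8*q (H(q) = (q² + 8*q) + q*q = (q² + 8*q) + q² = 2*q² + 8*q)
B(r, E) = 4 - 381/(2*E) (B(r, E) = 4 - (2*4*(4 + 4) + 317)/(E + E) = 4 - (2*4*8 + 317)/(2*E) = 4 - (64 + 317)*1/(2*E) = 4 - 381*1/(2*E) = 4 - 381/(2*E))
B(-182, h) - A(78, -255) = (4 - 381/2/583) - 1*78 = (4 - 381/2*1/583) - 78 = (4 - 381/1166) - 78 = 4283/1166 - 78 = -86665/1166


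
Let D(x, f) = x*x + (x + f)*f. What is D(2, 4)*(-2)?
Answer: -56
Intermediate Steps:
D(x, f) = x² + f*(f + x) (D(x, f) = x² + (f + x)*f = x² + f*(f + x))
D(2, 4)*(-2) = (4² + 2² + 4*2)*(-2) = (16 + 4 + 8)*(-2) = 28*(-2) = -56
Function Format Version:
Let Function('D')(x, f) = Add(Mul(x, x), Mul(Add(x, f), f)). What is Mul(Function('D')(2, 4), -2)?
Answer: -56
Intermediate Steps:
Function('D')(x, f) = Add(Pow(x, 2), Mul(f, Add(f, x))) (Function('D')(x, f) = Add(Pow(x, 2), Mul(Add(f, x), f)) = Add(Pow(x, 2), Mul(f, Add(f, x))))
Mul(Function('D')(2, 4), -2) = Mul(Add(Pow(4, 2), Pow(2, 2), Mul(4, 2)), -2) = Mul(Add(16, 4, 8), -2) = Mul(28, -2) = -56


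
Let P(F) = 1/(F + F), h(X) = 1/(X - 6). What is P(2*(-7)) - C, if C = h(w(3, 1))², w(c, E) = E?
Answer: -53/700 ≈ -0.075714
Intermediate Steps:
h(X) = 1/(-6 + X)
P(F) = 1/(2*F)
C = 1/25 (C = (1/(-6 + 1))² = (1/(-5))² = (-⅕)² = 1/25 ≈ 0.040000)
P(2*(-7)) - C = 1/(2*((2*(-7)))) - 1*1/25 = (½)/(-14) - 1/25 = (½)*(-1/14) - 1/25 = -1/28 - 1/25 = -53/700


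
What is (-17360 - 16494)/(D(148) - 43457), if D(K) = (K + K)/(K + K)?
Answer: 16927/21728 ≈ 0.77904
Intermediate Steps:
D(K) = 1 (D(K) = (2*K)/((2*K)) = (2*K)*(1/(2*K)) = 1)
(-17360 - 16494)/(D(148) - 43457) = (-17360 - 16494)/(1 - 43457) = -33854/(-43456) = -33854*(-1/43456) = 16927/21728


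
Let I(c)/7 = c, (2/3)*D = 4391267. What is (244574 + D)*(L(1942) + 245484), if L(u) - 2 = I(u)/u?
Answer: 3354158338857/2 ≈ 1.6771e+12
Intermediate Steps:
D = 13173801/2 (D = (3/2)*4391267 = 13173801/2 ≈ 6.5869e+6)
I(c) = 7*c
L(u) = 9 (L(u) = 2 + (7*u)/u = 2 + 7 = 9)
(244574 + D)*(L(1942) + 245484) = (244574 + 13173801/2)*(9 + 245484) = (13662949/2)*245493 = 3354158338857/2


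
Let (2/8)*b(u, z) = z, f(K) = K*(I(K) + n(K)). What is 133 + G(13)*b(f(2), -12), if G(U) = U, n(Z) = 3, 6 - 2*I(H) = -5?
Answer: -491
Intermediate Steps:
I(H) = 11/2 (I(H) = 3 - 1/2*(-5) = 3 + 5/2 = 11/2)
f(K) = 17*K/2 (f(K) = K*(11/2 + 3) = K*(17/2) = 17*K/2)
b(u, z) = 4*z
133 + G(13)*b(f(2), -12) = 133 + 13*(4*(-12)) = 133 + 13*(-48) = 133 - 624 = -491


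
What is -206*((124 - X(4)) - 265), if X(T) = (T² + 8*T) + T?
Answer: 39758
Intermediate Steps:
X(T) = T² + 9*T
-206*((124 - X(4)) - 265) = -206*((124 - 4*(9 + 4)) - 265) = -206*((124 - 4*13) - 265) = -206*((124 - 1*52) - 265) = -206*((124 - 52) - 265) = -206*(72 - 265) = -206*(-193) = 39758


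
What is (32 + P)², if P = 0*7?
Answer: 1024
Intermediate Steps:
P = 0
(32 + P)² = (32 + 0)² = 32² = 1024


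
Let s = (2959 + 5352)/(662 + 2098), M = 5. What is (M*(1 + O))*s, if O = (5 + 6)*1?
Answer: 8311/46 ≈ 180.67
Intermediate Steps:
O = 11 (O = 11*1 = 11)
s = 8311/2760 ≈ 3.0112
(M*(1 + O))*s = (5*(1 + 11))*(8311/2760) = (5*12)*(8311/2760) = 60*(8311/2760) = 8311/46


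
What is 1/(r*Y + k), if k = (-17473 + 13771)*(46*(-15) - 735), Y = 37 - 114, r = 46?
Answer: 1/5271808 ≈ 1.8969e-7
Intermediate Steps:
Y = -77
k = 5275350 (k = -3702*(-690 - 735) = -3702*(-1425) = 5275350)
1/(r*Y + k) = 1/(46*(-77) + 5275350) = 1/(-3542 + 5275350) = 1/5271808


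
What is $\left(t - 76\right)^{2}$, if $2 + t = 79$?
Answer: $1$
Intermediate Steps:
$t = 77$ ($t = -2 + 79 = 77$)
$\left(t - 76\right)^{2} = \left(77 - 76\right)^{2} = 1^{2} = 1$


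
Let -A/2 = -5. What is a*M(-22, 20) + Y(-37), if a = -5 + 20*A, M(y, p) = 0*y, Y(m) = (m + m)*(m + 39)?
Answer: -148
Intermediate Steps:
A = 10 (A = -2*(-5) = 10)
Y(m) = 2*m*(39 + m) (Y(m) = (2*m)*(39 + m) = 2*m*(39 + m))
M(y, p) = 0
a = 195 (a = -5 + 20*10 = -5 + 200 = 195)
a*M(-22, 20) + Y(-37) = 195*0 + 2*(-37)*(39 - 37) = 0 + 2*(-37)*2 = 0 - 148 = -148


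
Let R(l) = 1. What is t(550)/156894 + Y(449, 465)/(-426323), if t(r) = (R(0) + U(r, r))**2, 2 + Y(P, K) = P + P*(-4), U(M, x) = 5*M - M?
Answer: 2065491217529/66887520762 ≈ 30.880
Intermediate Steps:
U(M, x) = 4*M
Y(P, K) = -2 - 3*P (Y(P, K) = -2 + (P + P*(-4)) = -2 + (P - 4*P) = -2 - 3*P)
t(r) = (1 + 4*r)**2
t(550)/156894 + Y(449, 465)/(-426323) = (1 + 4*550)**2/156894 + (-2 - 3*449)/(-426323) = (1 + 2200)**2*(1/156894) + (-2 - 1347)*(-1/426323) = 2201**2*(1/156894) - 1349*(-1/426323) = 4844401*(1/156894) + 1349/426323 = 4844401/156894 + 1349/426323 = 2065491217529/66887520762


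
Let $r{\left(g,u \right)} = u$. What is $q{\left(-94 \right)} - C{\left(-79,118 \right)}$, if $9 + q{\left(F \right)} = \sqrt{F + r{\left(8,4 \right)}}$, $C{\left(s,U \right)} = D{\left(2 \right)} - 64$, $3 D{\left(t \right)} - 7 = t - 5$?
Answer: $\frac{161}{3} + 3 i \sqrt{10} \approx 53.667 + 9.4868 i$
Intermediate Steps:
$D{\left(t \right)} = \frac{2}{3} + \frac{t}{3}$ ($D{\left(t \right)} = \frac{7}{3} + \frac{t - 5}{3} = \frac{7}{3} + \frac{-5 + t}{3} = \frac{7}{3} + \left(- \frac{5}{3} + \frac{t}{3}\right) = \frac{2}{3} + \frac{t}{3}$)
$C{\left(s,U \right)} = - \frac{188}{3}$ ($C{\left(s,U \right)} = \left(\frac{2}{3} + \frac{1}{3} \cdot 2\right) - 64 = \left(\frac{2}{3} + \frac{2}{3}\right) - 64 = \frac{4}{3} - 64 = - \frac{188}{3}$)
$q{\left(F \right)} = -9 + \sqrt{4 + F}$ ($q{\left(F \right)} = -9 + \sqrt{F + 4} = -9 + \sqrt{4 + F}$)
$q{\left(-94 \right)} - C{\left(-79,118 \right)} = \left(-9 + \sqrt{4 - 94}\right) - - \frac{188}{3} = \left(-9 + \sqrt{-90}\right) + \frac{188}{3} = \left(-9 + 3 i \sqrt{10}\right) + \frac{188}{3} = \frac{161}{3} + 3 i \sqrt{10}$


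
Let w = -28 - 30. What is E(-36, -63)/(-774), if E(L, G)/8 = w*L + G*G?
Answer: -2692/43 ≈ -62.605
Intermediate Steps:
w = -58
E(L, G) = -464*L + 8*G² (E(L, G) = 8*(-58*L + G*G) = 8*(-58*L + G²) = 8*(G² - 58*L) = -464*L + 8*G²)
E(-36, -63)/(-774) = (-464*(-36) + 8*(-63)²)/(-774) = (16704 + 8*3969)*(-1/774) = (16704 + 31752)*(-1/774) = 48456*(-1/774) = -2692/43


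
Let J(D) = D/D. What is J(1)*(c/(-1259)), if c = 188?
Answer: -188/1259 ≈ -0.14932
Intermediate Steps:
J(D) = 1
J(1)*(c/(-1259)) = 1*(188/(-1259)) = 1*(188*(-1/1259)) = 1*(-188/1259) = -188/1259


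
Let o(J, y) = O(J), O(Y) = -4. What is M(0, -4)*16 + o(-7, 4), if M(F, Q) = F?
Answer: -4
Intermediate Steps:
o(J, y) = -4
M(0, -4)*16 + o(-7, 4) = 0*16 - 4 = 0 - 4 = -4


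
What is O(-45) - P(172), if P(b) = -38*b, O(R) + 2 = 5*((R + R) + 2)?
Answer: 6094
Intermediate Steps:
O(R) = 8 + 10*R (O(R) = -2 + 5*((R + R) + 2) = -2 + 5*(2*R + 2) = -2 + 5*(2 + 2*R) = -2 + (10 + 10*R) = 8 + 10*R)
O(-45) - P(172) = (8 + 10*(-45)) - (-38)*172 = (8 - 450) - 1*(-6536) = -442 + 6536 = 6094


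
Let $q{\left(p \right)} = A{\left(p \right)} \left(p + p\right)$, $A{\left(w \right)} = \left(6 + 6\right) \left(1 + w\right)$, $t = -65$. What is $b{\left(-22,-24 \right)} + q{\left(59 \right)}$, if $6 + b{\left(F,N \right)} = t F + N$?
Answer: $86360$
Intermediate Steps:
$A{\left(w \right)} = 12 + 12 w$ ($A{\left(w \right)} = 12 \left(1 + w\right) = 12 + 12 w$)
$b{\left(F,N \right)} = -6 + N - 65 F$ ($b{\left(F,N \right)} = -6 - \left(- N + 65 F\right) = -6 + N - 65 F$)
$q{\left(p \right)} = 2 p \left(12 + 12 p\right)$ ($q{\left(p \right)} = \left(12 + 12 p\right) \left(p + p\right) = \left(12 + 12 p\right) 2 p = 2 p \left(12 + 12 p\right)$)
$b{\left(-22,-24 \right)} + q{\left(59 \right)} = \left(-6 - 24 - -1430\right) + 24 \cdot 59 \left(1 + 59\right) = \left(-6 - 24 + 1430\right) + 24 \cdot 59 \cdot 60 = 1400 + 84960 = 86360$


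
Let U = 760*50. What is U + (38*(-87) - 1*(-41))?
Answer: 34735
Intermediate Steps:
U = 38000
U + (38*(-87) - 1*(-41)) = 38000 + (38*(-87) - 1*(-41)) = 38000 + (-3306 + 41) = 38000 - 3265 = 34735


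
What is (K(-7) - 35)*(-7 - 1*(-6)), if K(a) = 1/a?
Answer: 246/7 ≈ 35.143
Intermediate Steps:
(K(-7) - 35)*(-7 - 1*(-6)) = (1/(-7) - 35)*(-7 - 1*(-6)) = (-1/7 - 35)*(-7 + 6) = -246/7*(-1) = 246/7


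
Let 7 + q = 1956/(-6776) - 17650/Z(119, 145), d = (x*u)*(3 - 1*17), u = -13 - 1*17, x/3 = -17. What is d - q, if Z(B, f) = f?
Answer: -1045941037/49126 ≈ -21291.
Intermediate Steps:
x = -51 (x = 3*(-17) = -51)
u = -30 (u = -13 - 17 = -30)
d = -21420 (d = (-51*(-30))*(3 - 1*17) = 1530*(3 - 17) = 1530*(-14) = -21420)
q = -6337883/49126 (q = -7 + (1956/(-6776) - 17650/145) = -7 + (1956*(-1/6776) - 17650*1/145) = -7 + (-489/1694 - 3530/29) = -7 - 5994001/49126 = -6337883/49126 ≈ -129.01)
d - q = -21420 - 1*(-6337883/49126) = -21420 + 6337883/49126 = -1045941037/49126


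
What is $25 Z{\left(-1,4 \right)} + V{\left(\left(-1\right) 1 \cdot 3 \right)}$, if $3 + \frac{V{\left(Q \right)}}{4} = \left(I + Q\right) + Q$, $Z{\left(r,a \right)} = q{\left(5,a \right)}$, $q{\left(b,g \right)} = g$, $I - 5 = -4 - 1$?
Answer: $64$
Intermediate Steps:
$I = 0$ ($I = 5 - 5 = 0$)
$Z{\left(r,a \right)} = a$
$V{\left(Q \right)} = -12 + 8 Q$ ($V{\left(Q \right)} = -12 + 4 \left(\left(0 + Q\right) + Q\right) = -12 + 4 \left(Q + Q\right) = -12 + 4 \cdot 2 Q = -12 + 8 Q$)
$25 Z{\left(-1,4 \right)} + V{\left(\left(-1\right) 1 \cdot 3 \right)} = 25 \cdot 4 + \left(-12 + 8 \left(-1\right) 1 \cdot 3\right) = 100 + \left(-12 + 8 \left(\left(-1\right) 3\right)\right) = 100 + \left(-12 + 8 \left(-3\right)\right) = 100 - 36 = 64$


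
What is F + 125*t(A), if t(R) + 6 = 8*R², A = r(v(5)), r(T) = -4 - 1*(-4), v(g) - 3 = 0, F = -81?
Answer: -831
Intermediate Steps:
v(g) = 3 (v(g) = 3 + 0 = 3)
r(T) = 0 (r(T) = -4 + 4 = 0)
A = 0
t(R) = -6 + 8*R²
F + 125*t(A) = -81 + 125*(-6 + 8*0²) = -81 + 125*(-6 + 8*0) = -81 + 125*(-6 + 0) = -81 + 125*(-6) = -81 - 750 = -831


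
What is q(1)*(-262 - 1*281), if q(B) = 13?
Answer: -7059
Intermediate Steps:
q(1)*(-262 - 1*281) = 13*(-262 - 1*281) = 13*(-262 - 281) = 13*(-543) = -7059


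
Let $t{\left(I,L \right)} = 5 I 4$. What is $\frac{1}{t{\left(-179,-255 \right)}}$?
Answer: $- \frac{1}{3580} \approx -0.00027933$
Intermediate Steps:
$t{\left(I,L \right)} = 20 I$
$\frac{1}{t{\left(-179,-255 \right)}} = \frac{1}{20 \left(-179\right)} = \frac{1}{-3580} = - \frac{1}{3580}$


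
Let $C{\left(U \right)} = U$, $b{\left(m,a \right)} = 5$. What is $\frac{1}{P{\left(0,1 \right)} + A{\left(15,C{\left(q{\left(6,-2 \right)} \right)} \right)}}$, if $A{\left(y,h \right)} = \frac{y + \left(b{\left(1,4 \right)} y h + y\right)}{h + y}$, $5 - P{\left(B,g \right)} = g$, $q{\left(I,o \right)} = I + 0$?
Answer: $\frac{7}{188} \approx 0.037234$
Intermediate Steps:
$q{\left(I,o \right)} = I$
$P{\left(B,g \right)} = 5 - g$
$A{\left(y,h \right)} = \frac{2 y + 5 h y}{h + y}$ ($A{\left(y,h \right)} = \frac{y + \left(5 y h + y\right)}{h + y} = \frac{y + \left(5 h y + y\right)}{h + y} = \frac{y + \left(y + 5 h y\right)}{h + y} = \frac{2 y + 5 h y}{h + y}$)
$\frac{1}{P{\left(0,1 \right)} + A{\left(15,C{\left(q{\left(6,-2 \right)} \right)} \right)}} = \frac{1}{\left(5 - 1\right) + \frac{15 \left(2 + 5 \cdot 6\right)}{6 + 15}} = \frac{1}{\left(5 - 1\right) + \frac{15 \left(2 + 30\right)}{21}} = \frac{1}{4 + 15 \cdot \frac{1}{21} \cdot 32} = \frac{1}{4 + \frac{160}{7}} = \frac{1}{\frac{188}{7}} = \frac{7}{188}$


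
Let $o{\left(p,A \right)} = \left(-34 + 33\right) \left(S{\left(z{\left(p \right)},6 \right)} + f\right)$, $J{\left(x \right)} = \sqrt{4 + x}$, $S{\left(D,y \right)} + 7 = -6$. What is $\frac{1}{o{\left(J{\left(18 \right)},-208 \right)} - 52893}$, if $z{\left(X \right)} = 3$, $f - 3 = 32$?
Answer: $- \frac{1}{52915} \approx -1.8898 \cdot 10^{-5}$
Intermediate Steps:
$f = 35$ ($f = 3 + 32 = 35$)
$S{\left(D,y \right)} = -13$ ($S{\left(D,y \right)} = -7 - 6 = -13$)
$o{\left(p,A \right)} = -22$ ($o{\left(p,A \right)} = \left(-34 + 33\right) \left(-13 + 35\right) = \left(-1\right) 22 = -22$)
$\frac{1}{o{\left(J{\left(18 \right)},-208 \right)} - 52893} = \frac{1}{-22 - 52893} = \frac{1}{-52915} = - \frac{1}{52915}$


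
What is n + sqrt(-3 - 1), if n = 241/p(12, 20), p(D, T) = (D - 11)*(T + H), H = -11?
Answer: 241/9 + 2*I ≈ 26.778 + 2.0*I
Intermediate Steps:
p(D, T) = (-11 + D)*(-11 + T) (p(D, T) = (D - 11)*(T - 11) = (-11 + D)*(-11 + T))
n = 241/9 (n = 241/(121 - 11*12 - 11*20 + 12*20) = 241/(121 - 132 - 220 + 240) = 241/9 ≈ 26.778)
n + sqrt(-3 - 1) = 241/9 + sqrt(-3 - 1) = 241/9 + sqrt(-4) = 241/9 + 2*I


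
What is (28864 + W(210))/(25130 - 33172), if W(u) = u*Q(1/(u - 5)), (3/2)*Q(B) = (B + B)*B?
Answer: -121300988/33796505 ≈ -3.5892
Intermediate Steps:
Q(B) = 4*B**2/3 (Q(B) = 2*((B + B)*B)/3 = 2*((2*B)*B)/3 = 2*(2*B**2)/3 = 4*B**2/3)
W(u) = 4*u/(3*(-5 + u)**2) (W(u) = u*(4*(1/(u - 5))**2/3) = u*(4*(1/(-5 + u))**2/3) = u*(4/(3*(-5 + u)**2)) = 4*u/(3*(-5 + u)**2))
(28864 + W(210))/(25130 - 33172) = (28864 + (4/3)*210/(-5 + 210)**2)/(25130 - 33172) = (28864 + (4/3)*210/205**2)/(-8042) = (28864 + (4/3)*210*(1/42025))*(-1/8042) = (28864 + 56/8405)*(-1/8042) = (242601976/8405)*(-1/8042) = -121300988/33796505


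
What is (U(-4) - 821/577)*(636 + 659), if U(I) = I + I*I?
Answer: 7903385/577 ≈ 13697.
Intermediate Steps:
U(I) = I + I²
(U(-4) - 821/577)*(636 + 659) = (-4*(1 - 4) - 821/577)*(636 + 659) = (-4*(-3) - 821*1/577)*1295 = (12 - 821/577)*1295 = (6103/577)*1295 = 7903385/577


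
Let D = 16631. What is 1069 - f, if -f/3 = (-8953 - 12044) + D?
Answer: -12029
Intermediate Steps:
f = 13098 (f = -3*((-8953 - 12044) + 16631) = -3*(-20997 + 16631) = -3*(-4366) = 13098)
1069 - f = 1069 - 1*13098 = 1069 - 13098 = -12029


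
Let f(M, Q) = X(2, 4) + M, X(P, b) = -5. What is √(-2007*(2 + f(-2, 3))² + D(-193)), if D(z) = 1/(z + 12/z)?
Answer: 2*I*√17415520028137/37261 ≈ 224.0*I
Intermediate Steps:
f(M, Q) = -5 + M
√(-2007*(2 + f(-2, 3))² + D(-193)) = √(-2007*(2 + (-5 - 2))² - 193/(12 + (-193)²)) = √(-2007*(2 - 7)² - 193/(12 + 37249)) = √(-2007*(-5)² - 193/37261) = √(-2007*25 - 193*1/37261) = √(-50175 - 193/37261) = √(-1869570868/37261) = 2*I*√17415520028137/37261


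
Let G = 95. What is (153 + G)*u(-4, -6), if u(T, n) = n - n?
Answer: 0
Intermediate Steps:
u(T, n) = 0
(153 + G)*u(-4, -6) = (153 + 95)*0 = 248*0 = 0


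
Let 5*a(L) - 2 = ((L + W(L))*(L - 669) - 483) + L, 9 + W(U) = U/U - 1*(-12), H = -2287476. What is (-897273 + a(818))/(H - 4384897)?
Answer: 872710/6672373 ≈ 0.13079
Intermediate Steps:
W(U) = 4 (W(U) = -9 + (U/U - 1*(-12)) = -9 + (1 + 12) = -9 + 13 = 4)
a(L) = -481/5 + L/5 + (-669 + L)*(4 + L)/5 (a(L) = ⅖ + (((L + 4)*(L - 669) - 483) + L)/5 = ⅖ + (((4 + L)*(-669 + L) - 483) + L)/5 = ⅖ + (((-669 + L)*(4 + L) - 483) + L)/5 = ⅖ + ((-483 + (-669 + L)*(4 + L)) + L)/5 = ⅖ + (-483 + L + (-669 + L)*(4 + L))/5 = ⅖ + (-483/5 + L/5 + (-669 + L)*(4 + L)/5) = -481/5 + L/5 + (-669 + L)*(4 + L)/5)
(-897273 + a(818))/(H - 4384897) = (-897273 + (-3157/5 - 664/5*818 + (⅕)*818²))/(-2287476 - 4384897) = (-897273 + (-3157/5 - 543152/5 + (⅕)*669124))/(-6672373) = (-897273 + (-3157/5 - 543152/5 + 669124/5))*(-1/6672373) = (-897273 + 24563)*(-1/6672373) = -872710*(-1/6672373) = 872710/6672373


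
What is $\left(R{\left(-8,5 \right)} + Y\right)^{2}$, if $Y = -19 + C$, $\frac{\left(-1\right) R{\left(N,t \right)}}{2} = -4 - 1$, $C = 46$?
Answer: $1369$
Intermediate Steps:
$R{\left(N,t \right)} = 10$ ($R{\left(N,t \right)} = - 2 \left(-4 - 1\right) = \left(-2\right) \left(-5\right) = 10$)
$Y = 27$ ($Y = -19 + 46 = 27$)
$\left(R{\left(-8,5 \right)} + Y\right)^{2} = \left(10 + 27\right)^{2} = 37^{2} = 1369$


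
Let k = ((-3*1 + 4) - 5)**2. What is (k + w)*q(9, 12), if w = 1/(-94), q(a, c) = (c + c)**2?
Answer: 432864/47 ≈ 9209.9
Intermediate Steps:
q(a, c) = 4*c**2 (q(a, c) = (2*c)**2 = 4*c**2)
w = -1/94 ≈ -0.010638
k = 16 (k = ((-3 + 4) - 5)**2 = (1 - 5)**2 = (-4)**2 = 16)
(k + w)*q(9, 12) = (16 - 1/94)*(4*12**2) = 1503*(4*144)/94 = (1503/94)*576 = 432864/47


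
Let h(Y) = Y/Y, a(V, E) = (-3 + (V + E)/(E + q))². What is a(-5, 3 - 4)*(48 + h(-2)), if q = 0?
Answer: 441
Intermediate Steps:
a(V, E) = (-3 + (E + V)/E)² (a(V, E) = (-3 + (V + E)/(E + 0))² = (-3 + (E + V)/E)²)
h(Y) = 1
a(-5, 3 - 4)*(48 + h(-2)) = ((-1*(-5) + 2*(3 - 4))²/(3 - 4)²)*(48 + 1) = ((5 + 2*(-1))²/(-1)²)*49 = (1*(5 - 2)²)*49 = (1*3²)*49 = (1*9)*49 = 9*49 = 441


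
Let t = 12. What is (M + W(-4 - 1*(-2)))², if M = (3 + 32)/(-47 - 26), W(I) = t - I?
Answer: 974169/5329 ≈ 182.81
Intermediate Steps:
W(I) = 12 - I
M = -35/73 (M = 35/(-73) = 35*(-1/73) = -35/73 ≈ -0.47945)
(M + W(-4 - 1*(-2)))² = (-35/73 + (12 - (-4 - 1*(-2))))² = (-35/73 + (12 - (-4 + 2)))² = (-35/73 + (12 - 1*(-2)))² = (-35/73 + (12 + 2))² = (-35/73 + 14)² = (987/73)² = 974169/5329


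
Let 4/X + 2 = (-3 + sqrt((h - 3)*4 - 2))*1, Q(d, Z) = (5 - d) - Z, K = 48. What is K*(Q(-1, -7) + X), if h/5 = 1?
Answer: 10896/19 - 192*sqrt(6)/19 ≈ 548.72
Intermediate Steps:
Q(d, Z) = 5 - Z - d
h = 5 (h = 5*1 = 5)
X = 4/(-5 + sqrt(6)) (X = 4/(-2 + (-3 + sqrt((5 - 3)*4 - 2))*1) = 4/(-2 + (-3 + sqrt(2*4 - 2))*1) = 4/(-2 + (-3 + sqrt(8 - 2))*1) = 4/(-2 + (-3 + sqrt(6))*1) = 4/(-2 + (-3 + sqrt(6))) = 4/(-5 + sqrt(6)) ≈ -1.5683)
K*(Q(-1, -7) + X) = 48*((5 - 1*(-7) - 1*(-1)) + (-20/19 - 4*sqrt(6)/19)) = 48*((5 + 7 + 1) + (-20/19 - 4*sqrt(6)/19)) = 48*(13 + (-20/19 - 4*sqrt(6)/19)) = 48*(227/19 - 4*sqrt(6)/19) = 10896/19 - 192*sqrt(6)/19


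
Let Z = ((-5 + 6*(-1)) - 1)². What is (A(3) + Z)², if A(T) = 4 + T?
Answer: 22801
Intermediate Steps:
Z = 144 (Z = ((-5 - 6) - 1)² = (-11 - 1)² = (-12)² = 144)
(A(3) + Z)² = ((4 + 3) + 144)² = (7 + 144)² = 151² = 22801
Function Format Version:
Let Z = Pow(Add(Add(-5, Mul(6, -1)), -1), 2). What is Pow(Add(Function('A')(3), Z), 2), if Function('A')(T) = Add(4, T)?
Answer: 22801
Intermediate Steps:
Z = 144 (Z = Pow(Add(Add(-5, -6), -1), 2) = Pow(Add(-11, -1), 2) = Pow(-12, 2) = 144)
Pow(Add(Function('A')(3), Z), 2) = Pow(Add(Add(4, 3), 144), 2) = Pow(Add(7, 144), 2) = Pow(151, 2) = 22801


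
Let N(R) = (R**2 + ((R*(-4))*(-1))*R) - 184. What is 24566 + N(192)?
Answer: 208702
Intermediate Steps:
N(R) = -184 + 5*R**2 (N(R) = (R**2 + (-4*R*(-1))*R) - 184 = (R**2 + (4*R)*R) - 184 = (R**2 + 4*R**2) - 184 = 5*R**2 - 184 = -184 + 5*R**2)
24566 + N(192) = 24566 + (-184 + 5*192**2) = 24566 + (-184 + 5*36864) = 24566 + (-184 + 184320) = 24566 + 184136 = 208702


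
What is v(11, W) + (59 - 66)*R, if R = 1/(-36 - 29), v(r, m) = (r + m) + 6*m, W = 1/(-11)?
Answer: 7487/715 ≈ 10.471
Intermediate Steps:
W = -1/11 ≈ -0.090909
v(r, m) = r + 7*m (v(r, m) = (m + r) + 6*m = r + 7*m)
R = -1/65 (R = 1/(-65) = -1/65 ≈ -0.015385)
v(11, W) + (59 - 66)*R = (11 + 7*(-1/11)) + (59 - 66)*(-1/65) = (11 - 7/11) - 7*(-1/65) = 114/11 + 7/65 = 7487/715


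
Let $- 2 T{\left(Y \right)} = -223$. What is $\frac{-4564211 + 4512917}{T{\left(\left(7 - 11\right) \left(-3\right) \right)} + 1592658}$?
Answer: $- \frac{102588}{3185539} \approx -0.032204$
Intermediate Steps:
$T{\left(Y \right)} = \frac{223}{2}$ ($T{\left(Y \right)} = \left(- \frac{1}{2}\right) \left(-223\right) = \frac{223}{2}$)
$\frac{-4564211 + 4512917}{T{\left(\left(7 - 11\right) \left(-3\right) \right)} + 1592658} = \frac{-4564211 + 4512917}{\frac{223}{2} + 1592658} = - \frac{51294}{\frac{3185539}{2}} = \left(-51294\right) \frac{2}{3185539} = - \frac{102588}{3185539}$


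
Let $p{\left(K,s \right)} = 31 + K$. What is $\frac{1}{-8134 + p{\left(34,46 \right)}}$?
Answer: $- \frac{1}{8069} \approx -0.00012393$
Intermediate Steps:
$\frac{1}{-8134 + p{\left(34,46 \right)}} = \frac{1}{-8134 + \left(31 + 34\right)} = \frac{1}{-8134 + 65} = \frac{1}{-8069} = - \frac{1}{8069}$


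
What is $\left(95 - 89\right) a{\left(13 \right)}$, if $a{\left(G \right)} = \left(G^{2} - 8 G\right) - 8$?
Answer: $342$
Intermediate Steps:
$a{\left(G \right)} = -8 + G^{2} - 8 G$
$\left(95 - 89\right) a{\left(13 \right)} = \left(95 - 89\right) \left(-8 + 13^{2} - 104\right) = 6 \left(-8 + 169 - 104\right) = 6 \cdot 57 = 342$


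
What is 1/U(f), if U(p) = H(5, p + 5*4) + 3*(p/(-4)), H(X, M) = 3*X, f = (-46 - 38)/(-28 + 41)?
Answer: 13/258 ≈ 0.050388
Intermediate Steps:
f = -84/13 ≈ -6.4615
U(p) = 15 - 3*p/4 (U(p) = 3*5 + 3*(p/(-4)) = 15 + 3*(p*(-¼)) = 15 + 3*(-p/4) = 15 - 3*p/4)
1/U(f) = 1/(15 - ¾*(-84/13)) = 1/(15 + 63/13) = 1/(258/13) = 13/258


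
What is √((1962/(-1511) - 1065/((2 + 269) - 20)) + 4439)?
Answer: √637703820150422/379261 ≈ 66.584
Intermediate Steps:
√((1962/(-1511) - 1065/((2 + 269) - 20)) + 4439) = √((1962*(-1/1511) - 1065/(271 - 20)) + 4439) = √((-1962/1511 - 1065/251) + 4439) = √(-2101677/379261 + 4439) = √(1681437902/379261) = √637703820150422/379261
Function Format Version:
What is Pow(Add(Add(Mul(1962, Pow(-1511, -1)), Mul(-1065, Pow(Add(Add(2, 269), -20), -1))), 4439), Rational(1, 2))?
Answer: Mul(Rational(1, 379261), Pow(637703820150422, Rational(1, 2))) ≈ 66.584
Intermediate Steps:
Pow(Add(Add(Mul(1962, Pow(-1511, -1)), Mul(-1065, Pow(Add(Add(2, 269), -20), -1))), 4439), Rational(1, 2)) = Pow(Add(Add(Mul(1962, Rational(-1, 1511)), Mul(-1065, Pow(Add(271, -20), -1))), 4439), Rational(1, 2)) = Pow(Add(Add(Rational(-1962, 1511), Mul(-1065, Pow(251, -1))), 4439), Rational(1, 2)) = Pow(Add(Add(Rational(-1962, 1511), Mul(-1065, Rational(1, 251))), 4439), Rational(1, 2)) = Pow(Add(Add(Rational(-1962, 1511), Rational(-1065, 251)), 4439), Rational(1, 2)) = Pow(Add(Rational(-2101677, 379261), 4439), Rational(1, 2)) = Pow(Rational(1681437902, 379261), Rational(1, 2)) = Mul(Rational(1, 379261), Pow(637703820150422, Rational(1, 2)))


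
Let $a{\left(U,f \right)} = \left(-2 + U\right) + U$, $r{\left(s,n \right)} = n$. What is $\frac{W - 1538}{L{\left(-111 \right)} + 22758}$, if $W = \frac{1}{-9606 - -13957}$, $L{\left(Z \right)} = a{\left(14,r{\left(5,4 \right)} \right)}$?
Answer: $- \frac{6691837}{99133184} \approx -0.067503$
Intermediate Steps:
$a{\left(U,f \right)} = -2 + 2 U$
$L{\left(Z \right)} = 26$ ($L{\left(Z \right)} = -2 + 2 \cdot 14 = -2 + 28 = 26$)
$W = \frac{1}{4351}$ ($W = \frac{1}{-9606 + 13957} = \frac{1}{4351} \approx 0.00022983$)
$\frac{W - 1538}{L{\left(-111 \right)} + 22758} = \frac{\frac{1}{4351} - 1538}{26 + 22758} = - \frac{6691837}{4351 \cdot 22784} = \left(- \frac{6691837}{4351}\right) \frac{1}{22784} = - \frac{6691837}{99133184}$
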